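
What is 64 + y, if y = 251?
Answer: 315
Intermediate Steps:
64 + y = 64 + 251 = 315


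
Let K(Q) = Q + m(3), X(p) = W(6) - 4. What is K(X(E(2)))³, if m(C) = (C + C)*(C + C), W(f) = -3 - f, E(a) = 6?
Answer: 12167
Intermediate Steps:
X(p) = -13 (X(p) = (-3 - 1*6) - 4 = (-3 - 6) - 4 = -9 - 4 = -13)
m(C) = 4*C² (m(C) = (2*C)*(2*C) = 4*C²)
K(Q) = 36 + Q (K(Q) = Q + 4*3² = Q + 4*9 = Q + 36 = 36 + Q)
K(X(E(2)))³ = (36 - 13)³ = 23³ = 12167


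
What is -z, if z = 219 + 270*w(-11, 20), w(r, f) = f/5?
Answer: -1299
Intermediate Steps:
w(r, f) = f/5 (w(r, f) = f*(1/5) = f/5)
z = 1299 (z = 219 + 270*((1/5)*20) = 219 + 270*4 = 219 + 1080 = 1299)
-z = -1*1299 = -1299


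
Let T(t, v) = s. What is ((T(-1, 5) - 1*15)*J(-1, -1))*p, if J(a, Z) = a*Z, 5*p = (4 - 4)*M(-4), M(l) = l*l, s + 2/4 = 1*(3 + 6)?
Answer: 0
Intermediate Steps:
s = 17/2 (s = -½ + 1*(3 + 6) = -½ + 1*9 = -½ + 9 = 17/2 ≈ 8.5000)
T(t, v) = 17/2
M(l) = l²
p = 0 (p = ((4 - 4)*(-4)²)/5 = (0*16)/5 = (⅕)*0 = 0)
J(a, Z) = Z*a
((T(-1, 5) - 1*15)*J(-1, -1))*p = ((17/2 - 1*15)*(-1*(-1)))*0 = ((17/2 - 15)*1)*0 = -13/2*1*0 = -13/2*0 = 0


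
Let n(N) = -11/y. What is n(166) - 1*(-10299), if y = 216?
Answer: 2224573/216 ≈ 10299.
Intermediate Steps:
n(N) = -11/216
n(166) - 1*(-10299) = -11/216 - 1*(-10299) = -11/216 + 10299 = 2224573/216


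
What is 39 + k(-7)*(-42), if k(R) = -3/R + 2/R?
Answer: 33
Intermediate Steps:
k(R) = -1/R
39 + k(-7)*(-42) = 39 - 1/(-7)*(-42) = 39 - 1*(-1/7)*(-42) = 39 + (1/7)*(-42) = 39 - 6 = 33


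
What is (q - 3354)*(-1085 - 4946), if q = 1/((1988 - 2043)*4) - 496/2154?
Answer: 4793151706307/236940 ≈ 2.0229e+7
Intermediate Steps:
q = -55637/236940 (q = (¼)/(-55) - 496*1/2154 = -1/55*¼ - 248/1077 = -1/220 - 248/1077 = -55637/236940 ≈ -0.23481)
(q - 3354)*(-1085 - 4946) = (-55637/236940 - 3354)*(-1085 - 4946) = -794752397/236940*(-6031) = 4793151706307/236940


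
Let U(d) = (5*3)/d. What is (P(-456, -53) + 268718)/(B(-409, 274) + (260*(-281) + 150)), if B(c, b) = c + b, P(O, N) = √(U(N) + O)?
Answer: -268718/73045 - 3*I*√142411/3871385 ≈ -3.6788 - 0.00029243*I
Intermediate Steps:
U(d) = 15/d
P(O, N) = √(O + 15/N) (P(O, N) = √(15/N + O) = √(O + 15/N))
B(c, b) = b + c
(P(-456, -53) + 268718)/(B(-409, 274) + (260*(-281) + 150)) = (√(-456 + 15/(-53)) + 268718)/((274 - 409) + (260*(-281) + 150)) = (√(-456 + 15*(-1/53)) + 268718)/(-135 + (-73060 + 150)) = (√(-456 - 15/53) + 268718)/(-135 - 72910) = (√(-24183/53) + 268718)/(-73045) = (3*I*√142411/53 + 268718)*(-1/73045) = (268718 + 3*I*√142411/53)*(-1/73045) = -268718/73045 - 3*I*√142411/3871385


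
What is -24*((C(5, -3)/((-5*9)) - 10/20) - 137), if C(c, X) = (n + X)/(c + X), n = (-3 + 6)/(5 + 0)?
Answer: 82484/25 ≈ 3299.4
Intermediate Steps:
n = ⅗ (n = 3/5 = 3*(⅕) = ⅗ ≈ 0.60000)
C(c, X) = (⅗ + X)/(X + c) (C(c, X) = (⅗ + X)/(c + X) = (⅗ + X)/(X + c))
-24*((C(5, -3)/((-5*9)) - 10/20) - 137) = -24*((((⅗ - 3)/(-3 + 5))/((-5*9)) - 10/20) - 137) = -24*(((-12/5/2)/(-45) - 10*1/20) - 137) = -24*((((½)*(-12/5))*(-1/45) - ½) - 137) = -24*((-6/5*(-1/45) - ½) - 137) = -24*((2/75 - ½) - 137) = -24*(-71/150 - 137) = -24*(-20621/150) = 82484/25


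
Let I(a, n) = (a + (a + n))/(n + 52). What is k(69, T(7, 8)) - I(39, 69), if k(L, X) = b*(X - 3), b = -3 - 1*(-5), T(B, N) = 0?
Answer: -873/121 ≈ -7.2149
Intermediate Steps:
I(a, n) = (n + 2*a)/(52 + n)
b = 2 (b = -3 + 5 = 2)
k(L, X) = -6 + 2*X (k(L, X) = 2*(X - 3) = 2*(-3 + X) = -6 + 2*X)
k(69, T(7, 8)) - I(39, 69) = (-6 + 2*0) - (69 + 2*39)/(52 + 69) = (-6 + 0) - (69 + 78)/121 = -6 - 147/121 = -873/121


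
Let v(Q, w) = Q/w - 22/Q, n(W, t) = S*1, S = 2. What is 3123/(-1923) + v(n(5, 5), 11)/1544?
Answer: -17756623/10886744 ≈ -1.6310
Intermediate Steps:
n(W, t) = 2 (n(W, t) = 2*1 = 2)
v(Q, w) = -22/Q + Q/w
3123/(-1923) + v(n(5, 5), 11)/1544 = 3123/(-1923) + (-22/2 + 2/11)/1544 = 3123*(-1/1923) + (-22*½ + 2*(1/11))*(1/1544) = -1041/641 + (-11 + 2/11)*(1/1544) = -1041/641 - 119/11*1/1544 = -1041/641 - 119/16984 = -17756623/10886744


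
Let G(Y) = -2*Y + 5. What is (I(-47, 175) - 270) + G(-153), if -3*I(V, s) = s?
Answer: -52/3 ≈ -17.333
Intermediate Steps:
I(V, s) = -s/3
G(Y) = 5 - 2*Y
(I(-47, 175) - 270) + G(-153) = (-⅓*175 - 270) + (5 - 2*(-153)) = (-175/3 - 270) + (5 + 306) = -985/3 + 311 = -52/3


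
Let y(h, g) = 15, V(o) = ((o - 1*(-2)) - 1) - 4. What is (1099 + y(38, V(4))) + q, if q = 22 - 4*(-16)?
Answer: 1200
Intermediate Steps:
q = 86 (q = 22 + 64 = 86)
V(o) = -3 + o (V(o) = ((o + 2) - 1) - 4 = ((2 + o) - 1) - 4 = (1 + o) - 4 = -3 + o)
(1099 + y(38, V(4))) + q = (1099 + 15) + 86 = 1114 + 86 = 1200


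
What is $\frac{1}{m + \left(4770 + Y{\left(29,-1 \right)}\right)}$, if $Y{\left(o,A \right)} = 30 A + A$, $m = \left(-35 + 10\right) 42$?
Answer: $\frac{1}{3689} \approx 0.00027108$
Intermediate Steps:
$m = -1050$ ($m = \left(-25\right) 42 = -1050$)
$Y{\left(o,A \right)} = 31 A$
$\frac{1}{m + \left(4770 + Y{\left(29,-1 \right)}\right)} = \frac{1}{-1050 + \left(4770 + 31 \left(-1\right)\right)} = \frac{1}{-1050 + \left(4770 - 31\right)} = \frac{1}{-1050 + 4739} = \frac{1}{3689}$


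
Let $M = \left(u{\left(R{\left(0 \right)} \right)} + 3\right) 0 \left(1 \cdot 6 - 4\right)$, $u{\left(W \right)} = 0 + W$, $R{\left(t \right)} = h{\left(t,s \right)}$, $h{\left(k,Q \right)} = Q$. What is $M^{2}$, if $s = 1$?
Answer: $0$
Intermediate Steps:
$R{\left(t \right)} = 1$
$u{\left(W \right)} = W$
$M = 0$ ($M = \left(1 + 3\right) 0 \left(1 \cdot 6 - 4\right) = 4 \cdot 0 \left(6 - 4\right) = 0 \cdot 2 = 0$)
$M^{2} = 0^{2} = 0$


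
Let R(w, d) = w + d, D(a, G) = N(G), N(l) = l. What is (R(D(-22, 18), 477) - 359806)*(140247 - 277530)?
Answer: 49327292013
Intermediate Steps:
D(a, G) = G
R(w, d) = d + w
(R(D(-22, 18), 477) - 359806)*(140247 - 277530) = ((477 + 18) - 359806)*(140247 - 277530) = (495 - 359806)*(-137283) = -359311*(-137283) = 49327292013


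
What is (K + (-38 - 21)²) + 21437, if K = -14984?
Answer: 9934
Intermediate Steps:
(K + (-38 - 21)²) + 21437 = (-14984 + (-38 - 21)²) + 21437 = (-14984 + (-59)²) + 21437 = (-14984 + 3481) + 21437 = -11503 + 21437 = 9934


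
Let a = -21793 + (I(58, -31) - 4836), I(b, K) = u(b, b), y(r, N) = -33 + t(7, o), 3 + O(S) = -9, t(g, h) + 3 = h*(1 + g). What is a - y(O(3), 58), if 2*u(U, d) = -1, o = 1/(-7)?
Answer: -372293/14 ≈ -26592.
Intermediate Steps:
o = -1/7 ≈ -0.14286
t(g, h) = -3 + h*(1 + g)
O(S) = -12 (O(S) = -3 - 9 = -12)
u(U, d) = -1/2 (u(U, d) = (1/2)*(-1) = -1/2)
y(r, N) = -260/7 (y(r, N) = -33 + (-3 - 1/7 + 7*(-1/7)) = -33 + (-3 - 1/7 - 1) = -33 - 29/7 = -260/7)
I(b, K) = -1/2
a = -53259/2 (a = -21793 + (-1/2 - 4836) = -21793 - 9673/2 = -53259/2 ≈ -26630.)
a - y(O(3), 58) = -53259/2 - 1*(-260/7) = -53259/2 + 260/7 = -372293/14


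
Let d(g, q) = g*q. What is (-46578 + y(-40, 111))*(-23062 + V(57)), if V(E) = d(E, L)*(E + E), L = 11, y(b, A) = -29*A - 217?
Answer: -2421477824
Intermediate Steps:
y(b, A) = -217 - 29*A
V(E) = 22*E² (V(E) = (E*11)*(E + E) = (11*E)*(2*E) = 22*E²)
(-46578 + y(-40, 111))*(-23062 + V(57)) = (-46578 + (-217 - 29*111))*(-23062 + 22*57²) = (-46578 + (-217 - 3219))*(-23062 + 22*3249) = (-46578 - 3436)*(-23062 + 71478) = -50014*48416 = -2421477824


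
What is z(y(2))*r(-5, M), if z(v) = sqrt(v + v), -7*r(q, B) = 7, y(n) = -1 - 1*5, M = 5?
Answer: -2*I*sqrt(3) ≈ -3.4641*I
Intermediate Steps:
y(n) = -6 (y(n) = -1 - 5 = -6)
r(q, B) = -1 (r(q, B) = -1/7*7 = -1)
z(v) = sqrt(2)*sqrt(v) (z(v) = sqrt(2*v) = sqrt(2)*sqrt(v))
z(y(2))*r(-5, M) = (sqrt(2)*sqrt(-6))*(-1) = (sqrt(2)*(I*sqrt(6)))*(-1) = (2*I*sqrt(3))*(-1) = -2*I*sqrt(3)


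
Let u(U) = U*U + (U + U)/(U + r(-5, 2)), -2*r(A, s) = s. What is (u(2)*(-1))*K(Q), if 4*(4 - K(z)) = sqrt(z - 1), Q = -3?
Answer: -32 + 4*I ≈ -32.0 + 4.0*I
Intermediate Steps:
K(z) = 4 - sqrt(-1 + z)/4 (K(z) = 4 - sqrt(z - 1)/4 = 4 - sqrt(-1 + z)/4)
r(A, s) = -s/2
u(U) = U**2 + 2*U/(-1 + U) (u(U) = U*U + (U + U)/(U - 1/2*2) = U**2 + (2*U)/(U - 1) = U**2 + (2*U)/(-1 + U) = U**2 + 2*U/(-1 + U))
(u(2)*(-1))*K(Q) = ((2*(2 + 2**2 - 1*2)/(-1 + 2))*(-1))*(4 - sqrt(-1 - 3)/4) = ((2*(2 + 4 - 2)/1)*(-1))*(4 - I/2) = ((2*1*4)*(-1))*(4 - I/2) = (8*(-1))*(4 - I/2) = -8*(4 - I/2) = -32 + 4*I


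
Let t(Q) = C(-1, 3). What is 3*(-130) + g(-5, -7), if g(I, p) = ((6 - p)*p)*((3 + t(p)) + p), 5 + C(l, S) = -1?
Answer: 520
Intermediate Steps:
C(l, S) = -6 (C(l, S) = -5 - 1 = -6)
t(Q) = -6
g(I, p) = p*(-3 + p)*(6 - p) (g(I, p) = ((6 - p)*p)*((3 - 6) + p) = (p*(6 - p))*(-3 + p) = p*(-3 + p)*(6 - p))
3*(-130) + g(-5, -7) = 3*(-130) - 7*(-18 - 1*(-7)² + 9*(-7)) = -390 - 7*(-18 - 1*49 - 63) = -390 - 7*(-18 - 49 - 63) = -390 - 7*(-130) = -390 + 910 = 520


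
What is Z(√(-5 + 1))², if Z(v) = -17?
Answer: 289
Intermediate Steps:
Z(√(-5 + 1))² = (-17)² = 289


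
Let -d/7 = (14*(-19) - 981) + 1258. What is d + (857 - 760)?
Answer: 20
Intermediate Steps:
d = -77 (d = -7*((14*(-19) - 981) + 1258) = -7*((-266 - 981) + 1258) = -7*(-1247 + 1258) = -7*11 = -77)
d + (857 - 760) = -77 + (857 - 760) = -77 + 97 = 20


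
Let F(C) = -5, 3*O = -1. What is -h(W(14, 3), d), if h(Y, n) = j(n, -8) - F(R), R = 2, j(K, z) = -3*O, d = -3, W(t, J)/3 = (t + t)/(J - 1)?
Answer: -6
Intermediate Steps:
O = -⅓ (O = (⅓)*(-1) = -⅓ ≈ -0.33333)
W(t, J) = 6*t/(-1 + J) (W(t, J) = 3*((t + t)/(J - 1)) = 3*((2*t)/(-1 + J)) = 3*(2*t/(-1 + J)) = 6*t/(-1 + J))
j(K, z) = 1 (j(K, z) = -3*(-⅓) = 1)
h(Y, n) = 6 (h(Y, n) = 1 - 1*(-5) = 1 + 5 = 6)
-h(W(14, 3), d) = -1*6 = -6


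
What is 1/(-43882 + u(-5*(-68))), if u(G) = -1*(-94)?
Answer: -1/43788 ≈ -2.2837e-5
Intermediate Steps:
u(G) = 94
1/(-43882 + u(-5*(-68))) = 1/(-43882 + 94) = 1/(-43788) = -1/43788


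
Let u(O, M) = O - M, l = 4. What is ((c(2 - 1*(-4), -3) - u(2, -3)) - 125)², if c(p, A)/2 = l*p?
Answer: 6724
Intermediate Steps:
c(p, A) = 8*p (c(p, A) = 2*(4*p) = 8*p)
((c(2 - 1*(-4), -3) - u(2, -3)) - 125)² = ((8*(2 - 1*(-4)) - (2 - 1*(-3))) - 125)² = ((8*(2 + 4) - (2 + 3)) - 125)² = ((8*6 - 1*5) - 125)² = ((48 - 5) - 125)² = (43 - 125)² = (-82)² = 6724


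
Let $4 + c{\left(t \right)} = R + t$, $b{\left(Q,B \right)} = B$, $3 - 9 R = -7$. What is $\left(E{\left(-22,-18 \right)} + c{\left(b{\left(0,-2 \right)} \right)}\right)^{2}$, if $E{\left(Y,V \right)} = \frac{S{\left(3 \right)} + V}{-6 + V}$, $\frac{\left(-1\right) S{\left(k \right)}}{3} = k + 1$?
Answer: $\frac{17161}{1296} \approx 13.242$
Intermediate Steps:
$R = \frac{10}{9}$ ($R = \frac{1}{3} - - \frac{7}{9} = \frac{1}{3} + \frac{7}{9} = \frac{10}{9} \approx 1.1111$)
$S{\left(k \right)} = -3 - 3 k$ ($S{\left(k \right)} = - 3 \left(k + 1\right) = - 3 \left(1 + k\right) = -3 - 3 k$)
$E{\left(Y,V \right)} = \frac{-12 + V}{-6 + V}$ ($E{\left(Y,V \right)} = \frac{\left(-3 - 9\right) + V}{-6 + V} = \frac{-12 + V}{-6 + V}$)
$c{\left(t \right)} = - \frac{26}{9} + t$ ($c{\left(t \right)} = -4 + \left(\frac{10}{9} + t\right) = - \frac{26}{9} + t$)
$\left(E{\left(-22,-18 \right)} + c{\left(b{\left(0,-2 \right)} \right)}\right)^{2} = \left(\frac{-12 - 18}{-6 - 18} - \frac{44}{9}\right)^{2} = \left(\frac{1}{-24} \left(-30\right) - \frac{44}{9}\right)^{2} = \left(\left(- \frac{1}{24}\right) \left(-30\right) - \frac{44}{9}\right)^{2} = \left(\frac{5}{4} - \frac{44}{9}\right)^{2} = \left(- \frac{131}{36}\right)^{2} = \frac{17161}{1296}$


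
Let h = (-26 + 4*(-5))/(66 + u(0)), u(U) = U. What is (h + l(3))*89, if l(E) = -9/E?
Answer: -10858/33 ≈ -329.03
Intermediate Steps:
h = -23/33 (h = (-26 + 4*(-5))/(66 + 0) = (-26 - 20)/66 = -46*1/66 = -23/33 ≈ -0.69697)
(h + l(3))*89 = (-23/33 - 9/3)*89 = (-23/33 - 9*⅓)*89 = (-23/33 - 3)*89 = -122/33*89 = -10858/33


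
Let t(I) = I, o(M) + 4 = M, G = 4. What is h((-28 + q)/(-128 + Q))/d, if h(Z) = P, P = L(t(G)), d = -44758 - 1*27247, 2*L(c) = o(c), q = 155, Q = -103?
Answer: 0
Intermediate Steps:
o(M) = -4 + M
L(c) = -2 + c/2 (L(c) = (-4 + c)/2 = -2 + c/2)
d = -72005 (d = -44758 - 27247 = -72005)
P = 0 (P = -2 + (1/2)*4 = -2 + 2 = 0)
h(Z) = 0
h((-28 + q)/(-128 + Q))/d = 0/(-72005) = 0*(-1/72005) = 0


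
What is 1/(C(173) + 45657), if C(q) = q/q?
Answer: 1/45658 ≈ 2.1902e-5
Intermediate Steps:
C(q) = 1
1/(C(173) + 45657) = 1/(1 + 45657) = 1/45658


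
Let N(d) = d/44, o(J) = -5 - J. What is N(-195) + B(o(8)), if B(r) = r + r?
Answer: -1339/44 ≈ -30.432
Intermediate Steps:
N(d) = d/44 (N(d) = d*(1/44) = d/44)
B(r) = 2*r
N(-195) + B(o(8)) = (1/44)*(-195) + 2*(-5 - 1*8) = -195/44 + 2*(-5 - 8) = -195/44 + 2*(-13) = -195/44 - 26 = -1339/44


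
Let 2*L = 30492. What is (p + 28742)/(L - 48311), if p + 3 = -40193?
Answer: 11454/33065 ≈ 0.34641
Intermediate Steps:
p = -40196 (p = -3 - 40193 = -40196)
L = 15246 (L = (½)*30492 = 15246)
(p + 28742)/(L - 48311) = (-40196 + 28742)/(15246 - 48311) = -11454/(-33065) = -11454*(-1/33065) = 11454/33065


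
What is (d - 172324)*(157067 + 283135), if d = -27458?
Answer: -87944435964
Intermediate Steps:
(d - 172324)*(157067 + 283135) = (-27458 - 172324)*(157067 + 283135) = -199782*440202 = -87944435964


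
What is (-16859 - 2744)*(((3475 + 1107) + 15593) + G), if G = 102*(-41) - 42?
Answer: -312687453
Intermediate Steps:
G = -4224 (G = -4182 - 42 = -4224)
(-16859 - 2744)*(((3475 + 1107) + 15593) + G) = (-16859 - 2744)*(((3475 + 1107) + 15593) - 4224) = -19603*((4582 + 15593) - 4224) = -19603*(20175 - 4224) = -19603*15951 = -312687453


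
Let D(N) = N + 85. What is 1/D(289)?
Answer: 1/374 ≈ 0.0026738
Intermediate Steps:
D(N) = 85 + N
1/D(289) = 1/(85 + 289) = 1/374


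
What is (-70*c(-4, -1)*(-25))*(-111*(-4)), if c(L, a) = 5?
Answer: 3885000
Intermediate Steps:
(-70*c(-4, -1)*(-25))*(-111*(-4)) = (-350*(-25))*(-111*(-4)) = -70*(-125)*444 = 8750*444 = 3885000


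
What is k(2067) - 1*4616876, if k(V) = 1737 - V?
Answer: -4617206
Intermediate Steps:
k(2067) - 1*4616876 = (1737 - 1*2067) - 1*4616876 = (1737 - 2067) - 4616876 = -330 - 4616876 = -4617206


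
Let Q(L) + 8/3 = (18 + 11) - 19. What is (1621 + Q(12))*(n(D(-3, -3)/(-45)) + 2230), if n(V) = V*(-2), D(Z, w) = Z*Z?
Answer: 10895504/3 ≈ 3.6318e+6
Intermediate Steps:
D(Z, w) = Z**2
Q(L) = 22/3 (Q(L) = -8/3 + ((18 + 11) - 19) = -8/3 + (29 - 19) = -8/3 + 10 = 22/3)
n(V) = -2*V
(1621 + Q(12))*(n(D(-3, -3)/(-45)) + 2230) = (1621 + 22/3)*(-2*(-3)**2/(-45) + 2230) = 4885*(-18*(-1)/45 + 2230)/3 = 4885*(-2*(-1/5) + 2230)/3 = 4885*(2/5 + 2230)/3 = (4885/3)*(11152/5) = 10895504/3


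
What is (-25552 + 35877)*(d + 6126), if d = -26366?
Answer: -208978000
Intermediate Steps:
(-25552 + 35877)*(d + 6126) = (-25552 + 35877)*(-26366 + 6126) = 10325*(-20240) = -208978000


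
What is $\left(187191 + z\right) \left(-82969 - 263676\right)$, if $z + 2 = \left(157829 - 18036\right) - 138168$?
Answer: $-65451429030$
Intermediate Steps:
$z = 1623$ ($z = -2 + \left(\left(157829 - 18036\right) - 138168\right) = -2 + \left(139793 - 138168\right) = -2 + 1625 = 1623$)
$\left(187191 + z\right) \left(-82969 - 263676\right) = \left(187191 + 1623\right) \left(-82969 - 263676\right) = 188814 \left(-346645\right) = -65451429030$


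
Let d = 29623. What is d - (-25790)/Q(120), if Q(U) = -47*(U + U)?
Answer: 33412165/1128 ≈ 29621.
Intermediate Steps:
Q(U) = -94*U
d - (-25790)/Q(120) = 29623 - (-25790)/((-94*120)) = 29623 - (-25790)/(-11280) = 29623 - (-25790)*(-1)/11280 = 29623 - 1*2579/1128 = 29623 - 2579/1128 = 33412165/1128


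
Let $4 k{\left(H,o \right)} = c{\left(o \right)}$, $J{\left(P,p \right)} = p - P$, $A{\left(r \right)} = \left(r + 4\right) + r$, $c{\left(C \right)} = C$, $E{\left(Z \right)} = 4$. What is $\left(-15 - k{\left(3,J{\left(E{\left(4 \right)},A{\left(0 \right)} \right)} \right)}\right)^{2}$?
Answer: $225$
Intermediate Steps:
$A{\left(r \right)} = 4 + 2 r$ ($A{\left(r \right)} = \left(4 + r\right) + r = 4 + 2 r$)
$k{\left(H,o \right)} = \frac{o}{4}$
$\left(-15 - k{\left(3,J{\left(E{\left(4 \right)},A{\left(0 \right)} \right)} \right)}\right)^{2} = \left(-15 - \frac{\left(4 + 2 \cdot 0\right) - 4}{4}\right)^{2} = \left(-15 - \frac{\left(4 + 0\right) - 4}{4}\right)^{2} = \left(-15 - \frac{4 - 4}{4}\right)^{2} = \left(-15 - \frac{1}{4} \cdot 0\right)^{2} = \left(-15 - 0\right)^{2} = \left(-15 + 0\right)^{2} = \left(-15\right)^{2} = 225$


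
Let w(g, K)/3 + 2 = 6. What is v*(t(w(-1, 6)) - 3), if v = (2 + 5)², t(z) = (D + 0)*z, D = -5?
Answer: -3087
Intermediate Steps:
w(g, K) = 12 (w(g, K) = -6 + 3*6 = -6 + 18 = 12)
t(z) = -5*z (t(z) = (-5 + 0)*z = -5*z)
v = 49 (v = 7² = 49)
v*(t(w(-1, 6)) - 3) = 49*(-5*12 - 3) = 49*(-60 - 3) = 49*(-63) = -3087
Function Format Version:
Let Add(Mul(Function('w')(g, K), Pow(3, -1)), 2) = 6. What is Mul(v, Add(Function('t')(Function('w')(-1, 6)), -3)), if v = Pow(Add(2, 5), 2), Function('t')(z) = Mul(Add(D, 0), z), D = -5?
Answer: -3087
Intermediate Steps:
Function('w')(g, K) = 12 (Function('w')(g, K) = Add(-6, Mul(3, 6)) = Add(-6, 18) = 12)
Function('t')(z) = Mul(-5, z) (Function('t')(z) = Mul(Add(-5, 0), z) = Mul(-5, z))
v = 49 (v = Pow(7, 2) = 49)
Mul(v, Add(Function('t')(Function('w')(-1, 6)), -3)) = Mul(49, Add(Mul(-5, 12), -3)) = Mul(49, Add(-60, -3)) = Mul(49, -63) = -3087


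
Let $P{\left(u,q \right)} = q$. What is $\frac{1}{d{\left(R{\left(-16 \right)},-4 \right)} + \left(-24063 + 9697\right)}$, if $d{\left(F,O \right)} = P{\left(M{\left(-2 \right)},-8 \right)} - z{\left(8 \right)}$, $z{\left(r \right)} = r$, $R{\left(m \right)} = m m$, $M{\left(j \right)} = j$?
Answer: $- \frac{1}{14382} \approx -6.9531 \cdot 10^{-5}$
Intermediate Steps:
$R{\left(m \right)} = m^{2}$
$d{\left(F,O \right)} = -16$ ($d{\left(F,O \right)} = -8 - 8 = -16$)
$\frac{1}{d{\left(R{\left(-16 \right)},-4 \right)} + \left(-24063 + 9697\right)} = \frac{1}{-16 + \left(-24063 + 9697\right)} = \frac{1}{-16 - 14366} = \frac{1}{-14382} = - \frac{1}{14382}$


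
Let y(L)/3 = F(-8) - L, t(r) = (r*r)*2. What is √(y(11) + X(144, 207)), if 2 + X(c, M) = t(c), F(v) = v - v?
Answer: √41437 ≈ 203.56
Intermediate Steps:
F(v) = 0
t(r) = 2*r² (t(r) = r²*2 = 2*r²)
X(c, M) = -2 + 2*c²
y(L) = -3*L (y(L) = 3*(0 - L) = 3*(-L) = -3*L)
√(y(11) + X(144, 207)) = √(-3*11 + (-2 + 2*144²)) = √(-33 + (-2 + 2*20736)) = √(-33 + (-2 + 41472)) = √(-33 + 41470) = √41437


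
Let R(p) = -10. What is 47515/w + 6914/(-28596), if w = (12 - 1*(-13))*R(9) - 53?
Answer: -226805647/1444098 ≈ -157.06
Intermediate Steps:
w = -303 (w = (12 - 1*(-13))*(-10) - 53 = (12 + 13)*(-10) - 53 = 25*(-10) - 53 = -250 - 53 = -303)
47515/w + 6914/(-28596) = 47515/(-303) + 6914/(-28596) = 47515*(-1/303) + 6914*(-1/28596) = -47515/303 - 3457/14298 = -226805647/1444098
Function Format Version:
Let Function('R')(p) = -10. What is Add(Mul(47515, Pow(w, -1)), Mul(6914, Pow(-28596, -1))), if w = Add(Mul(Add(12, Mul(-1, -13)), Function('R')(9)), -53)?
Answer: Rational(-226805647, 1444098) ≈ -157.06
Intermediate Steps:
w = -303 (w = Add(Mul(Add(12, Mul(-1, -13)), -10), -53) = Add(Mul(Add(12, 13), -10), -53) = Add(Mul(25, -10), -53) = Add(-250, -53) = -303)
Add(Mul(47515, Pow(w, -1)), Mul(6914, Pow(-28596, -1))) = Add(Mul(47515, Pow(-303, -1)), Mul(6914, Pow(-28596, -1))) = Add(Mul(47515, Rational(-1, 303)), Mul(6914, Rational(-1, 28596))) = Add(Rational(-47515, 303), Rational(-3457, 14298)) = Rational(-226805647, 1444098)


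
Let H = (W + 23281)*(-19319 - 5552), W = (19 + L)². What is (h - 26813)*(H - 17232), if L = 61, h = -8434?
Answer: 26019807110601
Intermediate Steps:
W = 6400 (W = (19 + 61)² = 80² = 6400)
H = -738196151 (H = (6400 + 23281)*(-19319 - 5552) = 29681*(-24871) = -738196151)
(h - 26813)*(H - 17232) = (-8434 - 26813)*(-738196151 - 17232) = -35247*(-738213383) = 26019807110601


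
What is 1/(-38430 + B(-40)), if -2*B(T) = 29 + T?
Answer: -2/76849 ≈ -2.6025e-5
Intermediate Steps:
B(T) = -29/2 - T/2 (B(T) = -(29 + T)/2 = -29/2 - T/2)
1/(-38430 + B(-40)) = 1/(-38430 + (-29/2 - ½*(-40))) = 1/(-38430 + (-29/2 + 20)) = 1/(-38430 + 11/2) = 1/(-76849/2) = -2/76849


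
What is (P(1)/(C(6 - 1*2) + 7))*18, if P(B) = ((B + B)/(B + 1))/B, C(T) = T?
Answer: 18/11 ≈ 1.6364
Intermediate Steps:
P(B) = 2/(1 + B) (P(B) = ((2*B)/(1 + B))/B = (2*B/(1 + B))/B = 2/(1 + B))
(P(1)/(C(6 - 1*2) + 7))*18 = ((2/(1 + 1))/((6 - 1*2) + 7))*18 = ((2/2)/((6 - 2) + 7))*18 = ((2*(½))/(4 + 7))*18 = (1/11)*18 = 18/11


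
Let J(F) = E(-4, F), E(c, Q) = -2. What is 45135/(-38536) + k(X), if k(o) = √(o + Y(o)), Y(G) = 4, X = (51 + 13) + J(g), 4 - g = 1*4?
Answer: -45135/38536 + √66 ≈ 6.9528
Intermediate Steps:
g = 0 (g = 4 - 4 = 0)
J(F) = -2
X = 62 (X = (51 + 13) - 2 = 64 - 2 = 62)
k(o) = √(4 + o) (k(o) = √(o + 4) = √(4 + o))
45135/(-38536) + k(X) = 45135/(-38536) + √(4 + 62) = 45135*(-1/38536) + √66 = -45135/38536 + √66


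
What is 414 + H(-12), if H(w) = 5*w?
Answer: 354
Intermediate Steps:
414 + H(-12) = 414 + 5*(-12) = 414 - 60 = 354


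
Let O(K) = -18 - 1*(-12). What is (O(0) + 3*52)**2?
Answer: 22500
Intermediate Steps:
O(K) = -6 (O(K) = -18 + 12 = -6)
(O(0) + 3*52)**2 = (-6 + 3*52)**2 = (-6 + 156)**2 = 150**2 = 22500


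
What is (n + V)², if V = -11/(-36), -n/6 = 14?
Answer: 9078169/1296 ≈ 7004.8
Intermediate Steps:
n = -84 (n = -6*14 = -84)
V = 11/36 (V = -11*(-1/36) = 11/36 ≈ 0.30556)
(n + V)² = (-84 + 11/36)² = (-3013/36)² = 9078169/1296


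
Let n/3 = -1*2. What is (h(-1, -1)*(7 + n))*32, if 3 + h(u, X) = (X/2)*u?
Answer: -80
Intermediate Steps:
n = -6 (n = 3*(-1*2) = 3*(-2) = -6)
h(u, X) = -3 + X*u/2 (h(u, X) = -3 + (X/2)*u = -3 + X*u/2)
(h(-1, -1)*(7 + n))*32 = ((-3 + (½)*(-1)*(-1))*(7 - 6))*32 = ((-3 + ½)*1)*32 = -5/2*1*32 = -5/2*32 = -80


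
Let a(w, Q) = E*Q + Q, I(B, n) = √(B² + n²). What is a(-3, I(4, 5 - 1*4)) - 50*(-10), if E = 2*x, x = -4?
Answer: 500 - 7*√17 ≈ 471.14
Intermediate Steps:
E = -8 (E = 2*(-4) = -8)
a(w, Q) = -7*Q (a(w, Q) = -8*Q + Q = -7*Q)
a(-3, I(4, 5 - 1*4)) - 50*(-10) = -7*√(4² + (5 - 1*4)²) - 50*(-10) = -7*√(16 + (5 - 4)²) + 500 = -7*√(16 + 1²) + 500 = -7*√(16 + 1) + 500 = -7*√17 + 500 = 500 - 7*√17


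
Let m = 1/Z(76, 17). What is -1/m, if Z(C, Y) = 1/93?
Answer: -1/93 ≈ -0.010753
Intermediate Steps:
Z(C, Y) = 1/93
m = 93 (m = 1/(1/93) = 93)
-1/m = -1/93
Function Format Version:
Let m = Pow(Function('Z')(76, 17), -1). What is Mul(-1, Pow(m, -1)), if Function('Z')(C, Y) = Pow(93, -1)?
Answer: Rational(-1, 93) ≈ -0.010753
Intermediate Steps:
Function('Z')(C, Y) = Rational(1, 93)
m = 93 (m = Pow(Rational(1, 93), -1) = 93)
Mul(-1, Pow(m, -1)) = Mul(-1, Pow(93, -1)) = Mul(-1, Rational(1, 93)) = Rational(-1, 93)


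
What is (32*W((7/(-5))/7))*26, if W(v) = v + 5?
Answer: 19968/5 ≈ 3993.6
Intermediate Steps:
W(v) = 5 + v
(32*W((7/(-5))/7))*26 = (32*(5 + (7/(-5))/7))*26 = (32*(5 + (7*(-1/5))*(1/7)))*26 = (32*(5 - 7/5*1/7))*26 = (32*(5 - 1/5))*26 = (32*(24/5))*26 = (768/5)*26 = 19968/5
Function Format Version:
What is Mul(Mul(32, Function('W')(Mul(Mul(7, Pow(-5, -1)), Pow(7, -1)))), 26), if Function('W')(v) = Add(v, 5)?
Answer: Rational(19968, 5) ≈ 3993.6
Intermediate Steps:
Function('W')(v) = Add(5, v)
Mul(Mul(32, Function('W')(Mul(Mul(7, Pow(-5, -1)), Pow(7, -1)))), 26) = Mul(Mul(32, Add(5, Mul(Mul(7, Pow(-5, -1)), Pow(7, -1)))), 26) = Mul(Mul(32, Add(5, Mul(Mul(7, Rational(-1, 5)), Rational(1, 7)))), 26) = Mul(Mul(32, Add(5, Mul(Rational(-7, 5), Rational(1, 7)))), 26) = Mul(Mul(32, Add(5, Rational(-1, 5))), 26) = Mul(Mul(32, Rational(24, 5)), 26) = Mul(Rational(768, 5), 26) = Rational(19968, 5)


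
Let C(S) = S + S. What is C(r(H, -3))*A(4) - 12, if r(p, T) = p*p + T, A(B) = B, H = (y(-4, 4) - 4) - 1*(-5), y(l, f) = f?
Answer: 164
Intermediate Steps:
H = 5 (H = (4 - 4) - 1*(-5) = 0 + 5 = 5)
r(p, T) = T + p² (r(p, T) = p² + T = T + p²)
C(S) = 2*S
C(r(H, -3))*A(4) - 12 = (2*(-3 + 5²))*4 - 12 = (2*(-3 + 25))*4 - 12 = (2*22)*4 - 12 = 44*4 - 12 = 176 - 12 = 164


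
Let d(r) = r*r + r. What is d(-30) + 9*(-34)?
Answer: 564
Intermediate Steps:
d(r) = r + r² (d(r) = r² + r = r + r²)
d(-30) + 9*(-34) = -30*(1 - 30) + 9*(-34) = -30*(-29) - 306 = 870 - 306 = 564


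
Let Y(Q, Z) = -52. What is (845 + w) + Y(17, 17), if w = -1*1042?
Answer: -249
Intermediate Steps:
w = -1042
(845 + w) + Y(17, 17) = (845 - 1042) - 52 = -197 - 52 = -249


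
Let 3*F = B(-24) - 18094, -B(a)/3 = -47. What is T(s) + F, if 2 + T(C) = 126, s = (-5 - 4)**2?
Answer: -17581/3 ≈ -5860.3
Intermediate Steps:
s = 81 (s = (-9)**2 = 81)
T(C) = 124 (T(C) = -2 + 126 = 124)
B(a) = 141 (B(a) = -3*(-47) = 141)
F = -17953/3 (F = (141 - 18094)/3 = (1/3)*(-17953) = -17953/3 ≈ -5984.3)
T(s) + F = 124 - 17953/3 = -17581/3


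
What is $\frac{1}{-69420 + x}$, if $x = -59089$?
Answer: $- \frac{1}{128509} \approx -7.7815 \cdot 10^{-6}$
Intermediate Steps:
$\frac{1}{-69420 + x} = \frac{1}{-69420 - 59089} = \frac{1}{-128509} = - \frac{1}{128509}$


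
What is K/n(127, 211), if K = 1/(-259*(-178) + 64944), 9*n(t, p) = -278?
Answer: -9/30870788 ≈ -2.9154e-7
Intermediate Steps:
n(t, p) = -278/9 (n(t, p) = (⅑)*(-278) = -278/9)
K = 1/111046 (K = 1/(46102 + 64944) = 1/111046 ≈ 9.0053e-6)
K/n(127, 211) = 1/(111046*(-278/9)) = (1/111046)*(-9/278) = -9/30870788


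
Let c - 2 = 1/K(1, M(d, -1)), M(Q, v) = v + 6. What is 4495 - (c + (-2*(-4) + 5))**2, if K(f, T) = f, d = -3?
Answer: 4239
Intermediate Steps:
M(Q, v) = 6 + v
c = 3 (c = 2 + 1/1 = 2 + 1 = 3)
4495 - (c + (-2*(-4) + 5))**2 = 4495 - (3 + (-2*(-4) + 5))**2 = 4495 - (3 + (8 + 5))**2 = 4495 - (3 + 13)**2 = 4495 - 1*16**2 = 4495 - 1*256 = 4495 - 256 = 4239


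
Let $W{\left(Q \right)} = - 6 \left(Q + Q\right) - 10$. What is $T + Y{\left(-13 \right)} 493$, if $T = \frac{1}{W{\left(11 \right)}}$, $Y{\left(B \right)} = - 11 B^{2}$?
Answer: $- \frac{130141155}{142} \approx -9.1649 \cdot 10^{5}$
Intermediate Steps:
$W{\left(Q \right)} = -10 - 12 Q$ ($W{\left(Q \right)} = - 6 \cdot 2 Q - 10 = - 12 Q - 10 = -10 - 12 Q$)
$T = - \frac{1}{142}$ ($T = \frac{1}{-10 - 132} = \frac{1}{-142} = - \frac{1}{142} \approx -0.0070423$)
$T + Y{\left(-13 \right)} 493 = - \frac{1}{142} + - 11 \left(-13\right)^{2} \cdot 493 = - \frac{1}{142} + \left(-11\right) 169 \cdot 493 = - \frac{1}{142} - 916487 = - \frac{130141155}{142}$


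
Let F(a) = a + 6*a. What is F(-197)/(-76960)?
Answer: 1379/76960 ≈ 0.017918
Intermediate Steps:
F(a) = 7*a
F(-197)/(-76960) = (7*(-197))/(-76960) = -1379*(-1/76960) = 1379/76960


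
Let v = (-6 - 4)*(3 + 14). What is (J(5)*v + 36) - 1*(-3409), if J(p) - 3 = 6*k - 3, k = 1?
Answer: 2425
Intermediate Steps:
J(p) = 6 (J(p) = 3 + (6*1 - 3) = 3 + (6 - 3) = 3 + 3 = 6)
v = -170 (v = -10*17 = -170)
(J(5)*v + 36) - 1*(-3409) = (6*(-170) + 36) - 1*(-3409) = (-1020 + 36) + 3409 = -984 + 3409 = 2425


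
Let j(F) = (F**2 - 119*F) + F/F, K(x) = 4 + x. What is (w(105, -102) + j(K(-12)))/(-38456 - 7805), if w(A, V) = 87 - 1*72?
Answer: -1032/46261 ≈ -0.022308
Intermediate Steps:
w(A, V) = 15 (w(A, V) = 87 - 72 = 15)
j(F) = 1 + F**2 - 119*F (j(F) = (F**2 - 119*F) + 1 = 1 + F**2 - 119*F)
(w(105, -102) + j(K(-12)))/(-38456 - 7805) = (15 + (1 + (4 - 12)**2 - 119*(4 - 12)))/(-38456 - 7805) = (15 + (1 + (-8)**2 - 119*(-8)))/(-46261) = (15 + (1 + 64 + 952))*(-1/46261) = (15 + 1017)*(-1/46261) = 1032*(-1/46261) = -1032/46261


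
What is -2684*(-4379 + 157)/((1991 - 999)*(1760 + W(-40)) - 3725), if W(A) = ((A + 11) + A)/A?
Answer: 56659240/8719531 ≈ 6.4980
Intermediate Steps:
W(A) = (11 + 2*A)/A (W(A) = ((11 + A) + A)/A = (11 + 2*A)/A)
-2684*(-4379 + 157)/((1991 - 999)*(1760 + W(-40)) - 3725) = -2684*(-4379 + 157)/((1991 - 999)*(1760 + (2 + 11/(-40))) - 3725) = -2684*(-4222/(992*(1760 + (2 + 11*(-1/40))) - 3725)) = -2684*(-4222/(992*(1760 + (2 - 11/40)) - 3725)) = -2684*(-4222/(992*(1760 + 69/40) - 3725)) = -2684*(-4222/(992*(70469/40) - 3725)) = -2684*(-4222/(8738156/5 - 3725)) = -2684/((8719531/5)*(-1/4222)) = -2684/(-8719531/21110) = -2684*(-21110/8719531) = 56659240/8719531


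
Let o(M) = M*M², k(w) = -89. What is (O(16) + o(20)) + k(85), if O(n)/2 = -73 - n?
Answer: 7733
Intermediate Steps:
o(M) = M³
O(n) = -146 - 2*n (O(n) = 2*(-73 - n) = -146 - 2*n)
(O(16) + o(20)) + k(85) = ((-146 - 2*16) + 20³) - 89 = ((-146 - 32) + 8000) - 89 = (-178 + 8000) - 89 = 7822 - 89 = 7733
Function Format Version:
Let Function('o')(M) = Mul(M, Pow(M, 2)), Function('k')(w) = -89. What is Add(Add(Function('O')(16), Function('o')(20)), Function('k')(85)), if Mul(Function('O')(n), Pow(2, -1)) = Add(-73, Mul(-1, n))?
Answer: 7733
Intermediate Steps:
Function('o')(M) = Pow(M, 3)
Function('O')(n) = Add(-146, Mul(-2, n)) (Function('O')(n) = Mul(2, Add(-73, Mul(-1, n))) = Add(-146, Mul(-2, n)))
Add(Add(Function('O')(16), Function('o')(20)), Function('k')(85)) = Add(Add(Add(-146, Mul(-2, 16)), Pow(20, 3)), -89) = Add(Add(Add(-146, -32), 8000), -89) = Add(Add(-178, 8000), -89) = Add(7822, -89) = 7733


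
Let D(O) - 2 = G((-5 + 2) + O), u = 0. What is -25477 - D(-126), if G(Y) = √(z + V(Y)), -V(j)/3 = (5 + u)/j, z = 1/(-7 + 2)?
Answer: -25479 - 3*I*√430/215 ≈ -25479.0 - 0.28935*I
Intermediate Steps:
z = -⅕ (z = 1/(-5) = -⅕ ≈ -0.20000)
V(j) = -15/j (V(j) = -3*(5 + 0)/j = -15/j)
G(Y) = √(-⅕ - 15/Y)
D(O) = 2 + √5*√((-72 - O)/(-3 + O))/5 (D(O) = 2 + √5*√((-75 - ((-5 + 2) + O))/((-5 + 2) + O))/5 = 2 + √5*√((-75 - (-3 + O))/(-3 + O))/5 = 2 + √5*√((-75 + (3 - O))/(-3 + O))/5 = 2 + √5*√((-72 - O)/(-3 + O))/5)
-25477 - D(-126) = -25477 - (2 + √5*√((-72 - 1*(-126))/(-3 - 126))/5) = -25477 - (2 + √5*√((-72 + 126)/(-129))/5) = -25477 - (2 + √5*√(-1/129*54)/5) = -25477 - (2 + √5*√(-18/43)/5) = -25477 - (2 + √5*(3*I*√86/43)/5) = -25477 - (2 + 3*I*√430/215) = -25477 + (-2 - 3*I*√430/215) = -25479 - 3*I*√430/215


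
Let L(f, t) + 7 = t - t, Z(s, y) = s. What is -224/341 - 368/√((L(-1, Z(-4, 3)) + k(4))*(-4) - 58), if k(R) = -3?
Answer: -224/341 + 184*I*√2/3 ≈ -0.65689 + 86.738*I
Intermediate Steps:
L(f, t) = -7 (L(f, t) = -7 + (t - t) = -7 + 0 = -7)
-224/341 - 368/√((L(-1, Z(-4, 3)) + k(4))*(-4) - 58) = -224/341 - 368/√((-7 - 3)*(-4) - 58) = -224*1/341 - 368/√(-10*(-4) - 58) = -224/341 - 368/√(40 - 58) = -224/341 - 368*(-I*√2/6) = -224/341 - (-184)*I*√2/3 = -224/341 + 184*I*√2/3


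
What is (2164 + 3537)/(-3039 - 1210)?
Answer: -5701/4249 ≈ -1.3417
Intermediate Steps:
(2164 + 3537)/(-3039 - 1210) = 5701/(-4249) = 5701*(-1/4249) = -5701/4249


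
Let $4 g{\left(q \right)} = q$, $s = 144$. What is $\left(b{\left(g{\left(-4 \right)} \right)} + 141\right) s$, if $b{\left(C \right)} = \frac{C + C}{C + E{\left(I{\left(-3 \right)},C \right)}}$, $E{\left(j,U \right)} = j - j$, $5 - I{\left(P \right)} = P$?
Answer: $20592$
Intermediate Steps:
$I{\left(P \right)} = 5 - P$
$g{\left(q \right)} = \frac{q}{4}$
$E{\left(j,U \right)} = 0$
$b{\left(C \right)} = 2$ ($b{\left(C \right)} = \frac{C + C}{C + 0} = \frac{2 C}{C} = 2$)
$\left(b{\left(g{\left(-4 \right)} \right)} + 141\right) s = \left(2 + 141\right) 144 = 143 \cdot 144 = 20592$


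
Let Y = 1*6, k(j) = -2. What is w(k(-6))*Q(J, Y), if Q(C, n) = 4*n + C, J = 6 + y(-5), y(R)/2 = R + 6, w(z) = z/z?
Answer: 32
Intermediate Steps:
w(z) = 1
Y = 6
y(R) = 12 + 2*R (y(R) = 2*(R + 6) = 2*(6 + R) = 12 + 2*R)
J = 8 (J = 6 + (12 + 2*(-5)) = 6 + (12 - 10) = 6 + 2 = 8)
Q(C, n) = C + 4*n
w(k(-6))*Q(J, Y) = 1*(8 + 4*6) = 1*(8 + 24) = 1*32 = 32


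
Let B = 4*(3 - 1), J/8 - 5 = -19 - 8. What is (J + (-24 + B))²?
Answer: 36864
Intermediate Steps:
J = -176 (J = 40 + 8*(-19 - 8) = 40 + 8*(-27) = 40 - 216 = -176)
B = 8 (B = 4*2 = 8)
(J + (-24 + B))² = (-176 + (-24 + 8))² = (-176 - 16)² = (-192)² = 36864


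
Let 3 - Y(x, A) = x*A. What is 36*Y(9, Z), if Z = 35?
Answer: -11232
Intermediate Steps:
Y(x, A) = 3 - A*x (Y(x, A) = 3 - x*A = 3 - A*x)
36*Y(9, Z) = 36*(3 - 1*35*9) = 36*(3 - 315) = 36*(-312) = -11232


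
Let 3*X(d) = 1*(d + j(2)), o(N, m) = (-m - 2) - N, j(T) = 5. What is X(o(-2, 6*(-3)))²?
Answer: 529/9 ≈ 58.778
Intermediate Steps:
o(N, m) = -2 - N - m (o(N, m) = (-2 - m) - N = -2 - N - m)
X(d) = 5/3 + d/3 (X(d) = (1*(d + 5))/3 = (1*(5 + d))/3 = (5 + d)/3 = 5/3 + d/3)
X(o(-2, 6*(-3)))² = (5/3 + (-2 - 1*(-2) - 6*(-3))/3)² = (5/3 + (-2 + 2 - 1*(-18))/3)² = (5/3 + (-2 + 2 + 18)/3)² = (5/3 + (⅓)*18)² = (5/3 + 6)² = (23/3)² = 529/9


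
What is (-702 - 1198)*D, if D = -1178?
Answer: 2238200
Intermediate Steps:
(-702 - 1198)*D = (-702 - 1198)*(-1178) = -1900*(-1178) = 2238200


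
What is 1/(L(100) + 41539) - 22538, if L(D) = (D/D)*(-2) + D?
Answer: -938414705/41637 ≈ -22538.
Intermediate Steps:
L(D) = -2 + D (L(D) = 1*(-2) + D = -2 + D)
1/(L(100) + 41539) - 22538 = 1/((-2 + 100) + 41539) - 22538 = 1/(98 + 41539) - 22538 = 1/41637 - 22538 = -938414705/41637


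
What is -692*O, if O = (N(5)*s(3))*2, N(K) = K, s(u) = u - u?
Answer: 0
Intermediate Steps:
s(u) = 0
O = 0 (O = (5*0)*2 = 0*2 = 0)
-692*O = -692*0 = 0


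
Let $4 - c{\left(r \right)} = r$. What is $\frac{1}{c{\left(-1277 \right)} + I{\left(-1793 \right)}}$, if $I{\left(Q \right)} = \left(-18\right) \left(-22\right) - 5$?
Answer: $\frac{1}{1672} \approx 0.00059809$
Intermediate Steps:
$I{\left(Q \right)} = 391$ ($I{\left(Q \right)} = 396 - 5 = 391$)
$c{\left(r \right)} = 4 - r$
$\frac{1}{c{\left(-1277 \right)} + I{\left(-1793 \right)}} = \frac{1}{\left(4 - -1277\right) + 391} = \frac{1}{\left(4 + 1277\right) + 391} = \frac{1}{1281 + 391} = \frac{1}{1672}$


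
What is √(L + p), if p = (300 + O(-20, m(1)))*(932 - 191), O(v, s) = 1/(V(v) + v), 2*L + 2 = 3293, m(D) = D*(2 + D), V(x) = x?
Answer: 3*√9952310/20 ≈ 473.21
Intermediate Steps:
L = 3291/2 (L = -1 + (½)*3293 = -1 + 3293/2 = 3291/2 ≈ 1645.5)
O(v, s) = 1/(2*v) (O(v, s) = 1/(v + v) = 1/(2*v))
p = 8891259/40 (p = (300 + (½)/(-20))*(932 - 191) = (300 + (½)*(-1/20))*741 = (300 - 1/40)*741 = (11999/40)*741 = 8891259/40 ≈ 2.2228e+5)
√(L + p) = √(3291/2 + 8891259/40) = √(8957079/40) = 3*√9952310/20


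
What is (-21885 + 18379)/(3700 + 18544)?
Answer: -1753/11122 ≈ -0.15762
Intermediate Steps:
(-21885 + 18379)/(3700 + 18544) = -3506/22244 = -3506*1/22244 = -1753/11122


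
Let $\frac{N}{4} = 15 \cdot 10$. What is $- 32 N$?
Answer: $-19200$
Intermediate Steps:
$N = 600$ ($N = 4 \cdot 15 \cdot 10 = 4 \cdot 150 = 600$)
$- 32 N = \left(-32\right) 600 = -19200$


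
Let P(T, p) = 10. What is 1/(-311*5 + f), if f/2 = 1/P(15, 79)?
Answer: -5/7774 ≈ -0.00064317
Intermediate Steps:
f = 1/5 (f = 2/10 = 2*(1/10) = 1/5 ≈ 0.20000)
1/(-311*5 + f) = 1/(-311*5 + 1/5) = 1/(-1555 + 1/5) = 1/(-7774/5) = -5/7774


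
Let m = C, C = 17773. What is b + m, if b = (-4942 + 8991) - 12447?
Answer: 9375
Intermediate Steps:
m = 17773
b = -8398 (b = 4049 - 12447 = -8398)
b + m = -8398 + 17773 = 9375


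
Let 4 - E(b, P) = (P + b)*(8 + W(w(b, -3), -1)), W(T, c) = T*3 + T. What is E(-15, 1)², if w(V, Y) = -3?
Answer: 2704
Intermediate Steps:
W(T, c) = 4*T (W(T, c) = 3*T + T = 4*T)
E(b, P) = 4 + 4*P + 4*b (E(b, P) = 4 - (P + b)*(8 + 4*(-3)) = 4 - (P + b)*(8 - 12) = 4 - (P + b)*(-4) = 4 - (-4*P - 4*b) = 4 + (4*P + 4*b) = 4 + 4*P + 4*b)
E(-15, 1)² = (4 + 4*1 + 4*(-15))² = (4 + 4 - 60)² = (-52)² = 2704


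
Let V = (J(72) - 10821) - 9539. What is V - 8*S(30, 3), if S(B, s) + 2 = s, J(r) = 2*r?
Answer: -20224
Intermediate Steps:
S(B, s) = -2 + s
V = -20216 (V = (2*72 - 10821) - 9539 = (144 - 10821) - 9539 = -10677 - 9539 = -20216)
V - 8*S(30, 3) = -20216 - 8*(-2 + 3) = -20216 - 8 = -20224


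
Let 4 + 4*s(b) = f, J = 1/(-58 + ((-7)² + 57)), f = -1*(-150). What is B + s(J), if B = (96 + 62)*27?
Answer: 8605/2 ≈ 4302.5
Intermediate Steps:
f = 150
J = 1/48 (J = 1/(-58 + (49 + 57)) = 1/(-58 + 106) = 1/48 ≈ 0.020833)
s(b) = 73/2 (s(b) = -1 + (¼)*150 = -1 + 75/2 = 73/2)
B = 4266 (B = 158*27 = 4266)
B + s(J) = 4266 + 73/2 = 8605/2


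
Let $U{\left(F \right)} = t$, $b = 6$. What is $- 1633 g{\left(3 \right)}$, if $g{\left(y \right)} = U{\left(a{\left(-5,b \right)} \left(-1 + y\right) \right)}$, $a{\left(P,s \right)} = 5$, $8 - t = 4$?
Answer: $-6532$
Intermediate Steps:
$t = 4$ ($t = 8 - 4 = 4$)
$U{\left(F \right)} = 4$
$g{\left(y \right)} = 4$
$- 1633 g{\left(3 \right)} = \left(-1633\right) 4 = -6532$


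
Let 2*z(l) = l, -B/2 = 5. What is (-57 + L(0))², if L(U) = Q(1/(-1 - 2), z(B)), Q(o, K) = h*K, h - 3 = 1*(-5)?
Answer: 2209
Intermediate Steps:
B = -10 (B = -2*5 = -10)
h = -2 (h = 3 + 1*(-5) = 3 - 5 = -2)
z(l) = l/2
Q(o, K) = -2*K
L(U) = 10 (L(U) = -(-10) = -2*(-5) = 10)
(-57 + L(0))² = (-57 + 10)² = (-47)² = 2209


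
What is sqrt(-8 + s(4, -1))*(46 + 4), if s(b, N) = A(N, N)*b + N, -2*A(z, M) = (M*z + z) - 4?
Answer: 50*I ≈ 50.0*I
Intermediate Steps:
A(z, M) = 2 - z/2 - M*z/2 (A(z, M) = -((M*z + z) - 4)/2 = -((z + M*z) - 4)/2 = -(-4 + z + M*z)/2 = 2 - z/2 - M*z/2)
s(b, N) = N + b*(2 - N/2 - N**2/2) (s(b, N) = (2 - N/2 - N*N/2)*b + N = (2 - N/2 - N**2/2)*b + N = b*(2 - N/2 - N**2/2) + N = N + b*(2 - N/2 - N**2/2))
sqrt(-8 + s(4, -1))*(46 + 4) = sqrt(-8 + (-1 - 1/2*4*(-4 - 1 + (-1)**2)))*(46 + 4) = sqrt(-8 + (-1 - 1/2*4*(-4 - 1 + 1)))*50 = sqrt(-8 + (-1 - 1/2*4*(-4)))*50 = sqrt(-8 + (-1 + 8))*50 = sqrt(-8 + 7)*50 = sqrt(-1)*50 = I*50 = 50*I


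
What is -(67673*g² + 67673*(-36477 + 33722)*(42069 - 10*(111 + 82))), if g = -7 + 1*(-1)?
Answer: 7483475305913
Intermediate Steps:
g = -8 (g = -7 - 1 = -8)
-(67673*g² + 67673*(-36477 + 33722)*(42069 - 10*(111 + 82))) = -(4331072 + 67673*(-36477 + 33722)*(42069 - 10*(111 + 82))) = -(4331072 - 186439115*(42069 - 10*193)) = -(4331072 - 186439115*(42069 - 1930)) = -67673/(1/(64 - 2755*40139)) = -67673/(1/(64 - 110582945)) = -67673/(1/(-110582881)) = -67673/(-1/110582881) = -67673*(-110582881) = 7483475305913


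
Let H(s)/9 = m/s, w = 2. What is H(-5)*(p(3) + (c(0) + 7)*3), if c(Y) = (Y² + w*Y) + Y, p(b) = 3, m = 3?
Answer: -648/5 ≈ -129.60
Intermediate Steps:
H(s) = 27/s (H(s) = 9*(3/s) = 27/s)
c(Y) = Y² + 3*Y (c(Y) = (Y² + 2*Y) + Y = Y² + 3*Y)
H(-5)*(p(3) + (c(0) + 7)*3) = (27/(-5))*(3 + (0*(3 + 0) + 7)*3) = (27*(-⅕))*(3 + (0*3 + 7)*3) = -27*(3 + (0 + 7)*3)/5 = -27*(3 + 7*3)/5 = -27*(3 + 21)/5 = -27/5*24 = -648/5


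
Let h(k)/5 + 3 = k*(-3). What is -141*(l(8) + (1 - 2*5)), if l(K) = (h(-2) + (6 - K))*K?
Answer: -13395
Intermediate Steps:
h(k) = -15 - 15*k (h(k) = -15 + 5*(k*(-3)) = -15 + 5*(-3*k) = -15 - 15*k)
l(K) = K*(21 - K) (l(K) = ((-15 - 15*(-2)) + (6 - K))*K = ((-15 + 30) + (6 - K))*K = (15 + (6 - K))*K = (21 - K)*K = K*(21 - K))
-141*(l(8) + (1 - 2*5)) = -141*(8*(21 - 1*8) + (1 - 2*5)) = -141*(8*(21 - 8) + (1 - 10)) = -141*(8*13 - 9) = -141*(104 - 9) = -141*95 = -13395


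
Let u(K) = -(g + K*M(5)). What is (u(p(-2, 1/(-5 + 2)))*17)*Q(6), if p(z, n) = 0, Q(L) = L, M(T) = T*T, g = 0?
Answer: 0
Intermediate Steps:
M(T) = T²
u(K) = -25*K (u(K) = -(0 + K*5²) = -(0 + K*25) = -(0 + 25*K) = -25*K)
(u(p(-2, 1/(-5 + 2)))*17)*Q(6) = (-25*0*17)*6 = (0*17)*6 = 0*6 = 0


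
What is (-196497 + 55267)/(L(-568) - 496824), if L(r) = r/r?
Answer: 141230/496823 ≈ 0.28427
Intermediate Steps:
L(r) = 1
(-196497 + 55267)/(L(-568) - 496824) = (-196497 + 55267)/(1 - 496824) = -141230/(-496823) = -141230*(-1/496823) = 141230/496823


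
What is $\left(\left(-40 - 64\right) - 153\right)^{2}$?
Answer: $66049$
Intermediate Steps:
$\left(\left(-40 - 64\right) - 153\right)^{2} = \left(-104 - 153\right)^{2} = \left(-257\right)^{2} = 66049$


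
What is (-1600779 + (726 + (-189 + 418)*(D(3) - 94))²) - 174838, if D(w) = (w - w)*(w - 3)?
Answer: 430864383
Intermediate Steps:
D(w) = 0 (D(w) = 0*(-3 + w) = 0)
(-1600779 + (726 + (-189 + 418)*(D(3) - 94))²) - 174838 = (-1600779 + (726 + (-189 + 418)*(0 - 94))²) - 174838 = (-1600779 + (726 + 229*(-94))²) - 174838 = (-1600779 + (726 - 21526)²) - 174838 = (-1600779 + (-20800)²) - 174838 = (-1600779 + 432640000) - 174838 = 431039221 - 174838 = 430864383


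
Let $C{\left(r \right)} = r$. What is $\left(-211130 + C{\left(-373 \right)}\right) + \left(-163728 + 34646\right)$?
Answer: $-340585$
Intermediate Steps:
$\left(-211130 + C{\left(-373 \right)}\right) + \left(-163728 + 34646\right) = \left(-211130 - 373\right) + \left(-163728 + 34646\right) = -211503 - 129082 = -340585$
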